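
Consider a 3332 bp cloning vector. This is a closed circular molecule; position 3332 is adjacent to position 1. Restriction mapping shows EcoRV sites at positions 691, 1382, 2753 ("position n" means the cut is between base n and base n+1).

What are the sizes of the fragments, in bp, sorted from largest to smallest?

1371, 1270, 691 bp

Circular molecule, 3 cuts → 3 fragments:
  1382 − 691 = 691 bp
  2753 − 1382 = 1371 bp
  wrap: 3332 − 2753 + 691 = 1270 bp
Sorted largest to smallest: 1371, 1270, 691 bp.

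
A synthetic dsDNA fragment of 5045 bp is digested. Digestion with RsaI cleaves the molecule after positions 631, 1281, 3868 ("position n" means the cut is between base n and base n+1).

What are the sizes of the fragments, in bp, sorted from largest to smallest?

2587, 1177, 650, 631 bp

Linear molecule, 3 cuts → 4 fragments:
  631 − 0 = 631 bp
  1281 − 631 = 650 bp
  3868 − 1281 = 2587 bp
  5045 − 3868 = 1177 bp
Sorted largest to smallest: 2587, 1177, 650, 631 bp.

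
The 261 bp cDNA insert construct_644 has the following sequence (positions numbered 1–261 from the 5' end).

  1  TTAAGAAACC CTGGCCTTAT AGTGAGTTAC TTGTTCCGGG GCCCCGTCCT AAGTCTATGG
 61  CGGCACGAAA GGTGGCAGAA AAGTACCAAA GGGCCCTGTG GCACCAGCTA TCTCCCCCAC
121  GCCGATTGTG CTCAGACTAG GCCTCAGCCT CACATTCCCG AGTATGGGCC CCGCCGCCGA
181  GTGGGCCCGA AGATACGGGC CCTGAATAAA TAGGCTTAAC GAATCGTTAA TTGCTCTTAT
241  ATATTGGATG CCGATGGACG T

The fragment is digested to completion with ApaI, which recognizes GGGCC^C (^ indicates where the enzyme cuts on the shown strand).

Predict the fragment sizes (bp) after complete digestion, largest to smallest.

75, 60, 52, 43, 17, 14 bp

ApaI sites (GGGCCC) start at positions 39, 91, 166, 183, 197.
ApaI cuts after base 5 of each site (before the last base), so after positions 43, 95, 170, 187, 201.
Linear molecule, 5 cuts → 6 fragments:
  1–43 → 43 bp
  44–95 → 52 bp
  96–170 → 75 bp
  171–187 → 17 bp
  188–201 → 14 bp
  202–261 → 60 bp
Sorted largest to smallest: 75, 60, 52, 43, 17, 14 bp.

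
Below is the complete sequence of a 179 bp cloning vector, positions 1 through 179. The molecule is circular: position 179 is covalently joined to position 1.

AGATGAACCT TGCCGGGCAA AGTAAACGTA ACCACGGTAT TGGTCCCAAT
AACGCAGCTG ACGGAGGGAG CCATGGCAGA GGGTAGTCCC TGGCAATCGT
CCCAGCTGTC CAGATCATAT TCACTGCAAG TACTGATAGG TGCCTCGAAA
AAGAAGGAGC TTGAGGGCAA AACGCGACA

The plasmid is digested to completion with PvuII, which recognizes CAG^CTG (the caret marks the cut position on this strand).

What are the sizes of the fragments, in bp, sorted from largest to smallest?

PvuII sites (CAGCTG) start at positions 55, 103.
PvuII cuts after base 3 of each site, so after positions 57, 105.
Circular molecule, 2 cuts → 2 fragments:
  58–105 → 48 bp
  106–179 then 1–57 → 74 + 57 = 131 bp
Sorted largest to smallest: 131, 48 bp.

131, 48 bp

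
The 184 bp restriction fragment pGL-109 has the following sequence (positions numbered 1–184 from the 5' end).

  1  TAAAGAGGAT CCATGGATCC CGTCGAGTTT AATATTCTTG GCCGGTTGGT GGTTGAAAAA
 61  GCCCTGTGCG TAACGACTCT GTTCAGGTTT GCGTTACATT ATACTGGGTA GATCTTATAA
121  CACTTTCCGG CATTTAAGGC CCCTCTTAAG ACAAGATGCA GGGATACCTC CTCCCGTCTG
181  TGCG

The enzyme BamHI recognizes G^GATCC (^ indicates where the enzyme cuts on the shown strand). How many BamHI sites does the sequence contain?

2

GGATCC occurs starting at positions 7, 15.
BamHI cuts at 2 sites.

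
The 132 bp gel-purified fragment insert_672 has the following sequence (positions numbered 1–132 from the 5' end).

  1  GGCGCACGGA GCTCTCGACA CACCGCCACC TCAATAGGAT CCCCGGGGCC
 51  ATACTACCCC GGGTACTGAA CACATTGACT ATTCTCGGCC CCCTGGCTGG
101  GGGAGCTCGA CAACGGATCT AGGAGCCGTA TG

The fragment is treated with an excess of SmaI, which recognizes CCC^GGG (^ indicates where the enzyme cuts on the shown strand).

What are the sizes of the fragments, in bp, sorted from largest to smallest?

72, 44, 16 bp

SmaI sites (CCCGGG) start at positions 42, 58.
SmaI cuts after base 3 of each site, so after positions 44, 60.
Linear molecule, 2 cuts → 3 fragments:
  1–44 → 44 bp
  45–60 → 16 bp
  61–132 → 72 bp
Sorted largest to smallest: 72, 44, 16 bp.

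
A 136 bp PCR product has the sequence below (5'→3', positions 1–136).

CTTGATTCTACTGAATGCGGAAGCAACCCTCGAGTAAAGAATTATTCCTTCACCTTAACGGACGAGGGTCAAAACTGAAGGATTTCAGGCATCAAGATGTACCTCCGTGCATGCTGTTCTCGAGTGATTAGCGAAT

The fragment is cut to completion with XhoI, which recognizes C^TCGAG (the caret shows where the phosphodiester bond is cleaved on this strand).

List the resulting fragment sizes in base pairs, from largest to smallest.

XhoI sites (CTCGAG) start at positions 29, 119.
XhoI cuts after the first base of each site, so after positions 29, 119.
Linear molecule, 2 cuts → 3 fragments:
  1–29 → 29 bp
  30–119 → 90 bp
  120–136 → 17 bp
Sorted largest to smallest: 90, 29, 17 bp.

90, 29, 17 bp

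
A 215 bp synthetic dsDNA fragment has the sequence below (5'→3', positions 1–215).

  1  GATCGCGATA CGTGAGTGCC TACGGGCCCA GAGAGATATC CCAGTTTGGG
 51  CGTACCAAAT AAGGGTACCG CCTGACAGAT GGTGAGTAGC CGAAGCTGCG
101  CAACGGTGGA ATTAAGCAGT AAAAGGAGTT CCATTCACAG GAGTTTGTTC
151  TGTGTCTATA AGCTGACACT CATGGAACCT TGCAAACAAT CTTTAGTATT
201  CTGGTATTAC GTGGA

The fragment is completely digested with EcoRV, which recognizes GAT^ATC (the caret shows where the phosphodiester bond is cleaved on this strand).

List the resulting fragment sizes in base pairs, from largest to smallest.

The EcoRV site (GATATC) starts at position 35.
EcoRV cuts after base 3 of each site, so after position 37.
Linear molecule, 1 cut → 2 fragments:
  1–37 → 37 bp
  38–215 → 178 bp
Sorted largest to smallest: 178, 37 bp.

178, 37 bp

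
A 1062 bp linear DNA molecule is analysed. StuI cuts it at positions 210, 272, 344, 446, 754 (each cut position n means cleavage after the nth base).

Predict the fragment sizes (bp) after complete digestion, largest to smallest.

308, 308, 210, 102, 72, 62 bp

Linear molecule, 5 cuts → 6 fragments:
  210 − 0 = 210 bp
  272 − 210 = 62 bp
  344 − 272 = 72 bp
  446 − 344 = 102 bp
  754 − 446 = 308 bp
  1062 − 754 = 308 bp
Sorted largest to smallest: 308, 308, 210, 102, 72, 62 bp.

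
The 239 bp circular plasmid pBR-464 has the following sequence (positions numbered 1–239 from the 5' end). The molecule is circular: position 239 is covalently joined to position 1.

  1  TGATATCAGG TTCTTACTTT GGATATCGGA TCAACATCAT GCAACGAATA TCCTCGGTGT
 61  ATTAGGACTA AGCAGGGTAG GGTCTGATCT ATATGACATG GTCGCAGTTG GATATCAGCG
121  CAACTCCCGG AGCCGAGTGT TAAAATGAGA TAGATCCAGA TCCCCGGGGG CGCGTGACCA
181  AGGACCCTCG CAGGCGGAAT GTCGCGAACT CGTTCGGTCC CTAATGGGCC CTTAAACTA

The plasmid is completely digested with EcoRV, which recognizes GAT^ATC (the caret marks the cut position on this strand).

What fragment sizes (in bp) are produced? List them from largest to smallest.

130, 89, 20 bp

EcoRV sites (GATATC) start at positions 2, 22, 111.
EcoRV cuts after base 3 of each site, so after positions 4, 24, 113.
Circular molecule, 3 cuts → 3 fragments:
  5–24 → 20 bp
  25–113 → 89 bp
  114–239 then 1–4 → 126 + 4 = 130 bp
Sorted largest to smallest: 130, 89, 20 bp.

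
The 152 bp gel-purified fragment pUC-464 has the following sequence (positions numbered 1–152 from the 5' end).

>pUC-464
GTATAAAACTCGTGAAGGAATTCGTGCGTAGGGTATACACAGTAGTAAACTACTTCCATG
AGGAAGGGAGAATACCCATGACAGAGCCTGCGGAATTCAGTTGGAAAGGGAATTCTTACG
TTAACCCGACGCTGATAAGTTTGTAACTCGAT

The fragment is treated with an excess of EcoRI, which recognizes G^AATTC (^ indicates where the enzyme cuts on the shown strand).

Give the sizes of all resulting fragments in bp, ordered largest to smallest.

EcoRI sites (GAATTC) start at positions 18, 93, 110.
EcoRI cuts after the first base of each site, so after positions 18, 93, 110.
Linear molecule, 3 cuts → 4 fragments:
  1–18 → 18 bp
  19–93 → 75 bp
  94–110 → 17 bp
  111–152 → 42 bp
Sorted largest to smallest: 75, 42, 18, 17 bp.

75, 42, 18, 17 bp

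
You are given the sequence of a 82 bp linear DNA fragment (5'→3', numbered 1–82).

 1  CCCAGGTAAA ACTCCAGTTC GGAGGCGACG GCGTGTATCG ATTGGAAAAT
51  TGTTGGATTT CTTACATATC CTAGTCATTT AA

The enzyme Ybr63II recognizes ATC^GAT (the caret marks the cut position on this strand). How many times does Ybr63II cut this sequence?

ATCGAT occurs starting at position 37.
Ybr63II cuts at 1 site.

1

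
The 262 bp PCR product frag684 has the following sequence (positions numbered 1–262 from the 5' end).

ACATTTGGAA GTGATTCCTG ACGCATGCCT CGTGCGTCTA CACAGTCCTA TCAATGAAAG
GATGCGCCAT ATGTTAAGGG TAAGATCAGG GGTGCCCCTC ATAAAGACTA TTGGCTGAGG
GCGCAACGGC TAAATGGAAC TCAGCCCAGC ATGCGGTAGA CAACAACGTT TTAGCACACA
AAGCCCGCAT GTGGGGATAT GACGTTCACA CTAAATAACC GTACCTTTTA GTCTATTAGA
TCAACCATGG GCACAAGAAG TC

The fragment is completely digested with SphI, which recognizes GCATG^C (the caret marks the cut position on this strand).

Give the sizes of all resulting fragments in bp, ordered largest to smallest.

126, 109, 27 bp

SphI sites (GCATGC) start at positions 23, 149.
SphI cuts after base 5 of each site (before the last base), so after positions 27, 153.
Linear molecule, 2 cuts → 3 fragments:
  1–27 → 27 bp
  28–153 → 126 bp
  154–262 → 109 bp
Sorted largest to smallest: 126, 109, 27 bp.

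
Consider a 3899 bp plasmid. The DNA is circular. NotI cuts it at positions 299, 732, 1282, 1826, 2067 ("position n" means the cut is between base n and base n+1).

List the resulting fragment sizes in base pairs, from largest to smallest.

2131, 550, 544, 433, 241 bp

Circular molecule, 5 cuts → 5 fragments:
  732 − 299 = 433 bp
  1282 − 732 = 550 bp
  1826 − 1282 = 544 bp
  2067 − 1826 = 241 bp
  wrap: 3899 − 2067 + 299 = 2131 bp
Sorted largest to smallest: 2131, 550, 544, 433, 241 bp.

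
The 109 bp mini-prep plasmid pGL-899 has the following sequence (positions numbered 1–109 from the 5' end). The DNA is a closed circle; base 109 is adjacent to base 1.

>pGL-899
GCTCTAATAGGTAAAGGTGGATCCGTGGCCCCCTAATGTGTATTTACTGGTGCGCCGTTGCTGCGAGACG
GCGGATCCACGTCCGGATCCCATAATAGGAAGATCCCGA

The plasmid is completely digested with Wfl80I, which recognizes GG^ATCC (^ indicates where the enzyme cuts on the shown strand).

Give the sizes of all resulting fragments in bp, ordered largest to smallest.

54, 43, 12 bp

Wfl80I sites (GGATCC) start at positions 19, 73, 85.
Wfl80I cuts after base 2 of each site, so after positions 20, 74, 86.
Circular molecule, 3 cuts → 3 fragments:
  21–74 → 54 bp
  75–86 → 12 bp
  87–109 then 1–20 → 23 + 20 = 43 bp
Sorted largest to smallest: 54, 43, 12 bp.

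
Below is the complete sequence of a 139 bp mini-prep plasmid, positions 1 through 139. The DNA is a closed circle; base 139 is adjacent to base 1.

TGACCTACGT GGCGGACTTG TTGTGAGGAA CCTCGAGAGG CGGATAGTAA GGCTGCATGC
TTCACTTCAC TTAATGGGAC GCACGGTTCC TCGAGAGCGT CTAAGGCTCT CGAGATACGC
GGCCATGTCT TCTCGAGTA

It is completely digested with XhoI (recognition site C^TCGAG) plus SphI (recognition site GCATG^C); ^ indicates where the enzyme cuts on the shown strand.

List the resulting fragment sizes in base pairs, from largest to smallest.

XhoI sites (CTCGAG) start at positions 32, 90, 109, 132.
XhoI cuts after the first base of each site, so after positions 32, 90, 109, 132.
The SphI site (GCATGC) starts at position 55.
SphI cuts after base 5 of each site (before the last base), so after position 59.
Combined cut positions: 32, 59, 90, 109, 132.
Circular molecule, 5 cuts → 5 fragments:
  33–59 → 27 bp
  60–90 → 31 bp
  91–109 → 19 bp
  110–132 → 23 bp
  133–139 then 1–32 → 7 + 32 = 39 bp
Sorted largest to smallest: 39, 31, 27, 23, 19 bp.

39, 31, 27, 23, 19 bp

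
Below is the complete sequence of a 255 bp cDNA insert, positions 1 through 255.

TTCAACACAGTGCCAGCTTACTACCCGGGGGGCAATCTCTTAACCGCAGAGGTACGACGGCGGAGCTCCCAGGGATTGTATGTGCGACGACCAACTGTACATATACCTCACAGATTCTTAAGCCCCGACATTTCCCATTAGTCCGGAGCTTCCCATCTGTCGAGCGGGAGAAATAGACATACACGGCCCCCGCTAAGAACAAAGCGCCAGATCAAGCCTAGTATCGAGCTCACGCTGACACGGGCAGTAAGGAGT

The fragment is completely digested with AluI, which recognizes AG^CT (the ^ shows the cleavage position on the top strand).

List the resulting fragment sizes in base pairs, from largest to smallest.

83, 80, 49, 27, 16 bp

AluI sites (AGCT) start at positions 15, 64, 147, 227.
AluI cuts after base 2 of each site, so after positions 16, 65, 148, 228.
Linear molecule, 4 cuts → 5 fragments:
  1–16 → 16 bp
  17–65 → 49 bp
  66–148 → 83 bp
  149–228 → 80 bp
  229–255 → 27 bp
Sorted largest to smallest: 83, 80, 49, 27, 16 bp.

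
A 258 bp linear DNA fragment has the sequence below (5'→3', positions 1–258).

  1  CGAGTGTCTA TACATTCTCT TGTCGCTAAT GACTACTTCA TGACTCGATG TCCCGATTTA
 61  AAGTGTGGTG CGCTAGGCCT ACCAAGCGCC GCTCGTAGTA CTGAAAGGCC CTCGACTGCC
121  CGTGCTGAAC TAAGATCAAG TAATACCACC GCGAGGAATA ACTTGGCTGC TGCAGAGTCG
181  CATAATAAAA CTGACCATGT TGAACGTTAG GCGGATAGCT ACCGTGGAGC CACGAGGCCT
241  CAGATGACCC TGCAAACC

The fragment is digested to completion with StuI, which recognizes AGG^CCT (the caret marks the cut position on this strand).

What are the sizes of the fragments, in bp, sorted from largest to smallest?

160, 77, 21 bp

StuI sites (AGGCCT) start at positions 75, 235.
StuI cuts after base 3 of each site, so after positions 77, 237.
Linear molecule, 2 cuts → 3 fragments:
  1–77 → 77 bp
  78–237 → 160 bp
  238–258 → 21 bp
Sorted largest to smallest: 160, 77, 21 bp.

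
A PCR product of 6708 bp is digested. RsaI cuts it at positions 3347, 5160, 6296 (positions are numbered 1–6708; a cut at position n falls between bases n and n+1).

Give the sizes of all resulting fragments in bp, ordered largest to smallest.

3347, 1813, 1136, 412 bp

Linear molecule, 3 cuts → 4 fragments:
  3347 − 0 = 3347 bp
  5160 − 3347 = 1813 bp
  6296 − 5160 = 1136 bp
  6708 − 6296 = 412 bp
Sorted largest to smallest: 3347, 1813, 1136, 412 bp.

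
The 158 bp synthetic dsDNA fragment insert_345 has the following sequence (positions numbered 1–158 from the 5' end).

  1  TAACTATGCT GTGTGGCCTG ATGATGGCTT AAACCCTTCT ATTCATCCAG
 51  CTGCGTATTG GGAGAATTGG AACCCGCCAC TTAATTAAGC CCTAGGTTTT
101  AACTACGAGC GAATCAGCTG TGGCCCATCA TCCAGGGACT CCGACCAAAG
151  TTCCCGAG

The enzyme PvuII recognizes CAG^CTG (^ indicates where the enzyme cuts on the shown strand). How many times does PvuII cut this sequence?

CAGCTG occurs starting at positions 48, 115.
PvuII cuts at 2 sites.

2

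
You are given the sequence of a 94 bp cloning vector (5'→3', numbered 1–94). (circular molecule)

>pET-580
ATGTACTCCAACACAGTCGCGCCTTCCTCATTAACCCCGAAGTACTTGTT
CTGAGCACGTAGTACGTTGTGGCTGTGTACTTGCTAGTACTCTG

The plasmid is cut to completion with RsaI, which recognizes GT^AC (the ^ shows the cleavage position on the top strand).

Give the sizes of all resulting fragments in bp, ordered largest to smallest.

RsaI sites (GTAC) start at positions 3, 42, 62, 77, 87.
RsaI cuts after base 2 of each site, so after positions 4, 43, 63, 78, 88.
Circular molecule, 5 cuts → 5 fragments:
  5–43 → 39 bp
  44–63 → 20 bp
  64–78 → 15 bp
  79–88 → 10 bp
  89–94 then 1–4 → 6 + 4 = 10 bp
Sorted largest to smallest: 39, 20, 15, 10, 10 bp.

39, 20, 15, 10, 10 bp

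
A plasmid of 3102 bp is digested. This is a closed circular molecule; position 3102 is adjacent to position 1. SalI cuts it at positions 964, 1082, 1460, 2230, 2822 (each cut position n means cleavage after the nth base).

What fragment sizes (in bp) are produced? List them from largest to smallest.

Circular molecule, 5 cuts → 5 fragments:
  1082 − 964 = 118 bp
  1460 − 1082 = 378 bp
  2230 − 1460 = 770 bp
  2822 − 2230 = 592 bp
  wrap: 3102 − 2822 + 964 = 1244 bp
Sorted largest to smallest: 1244, 770, 592, 378, 118 bp.

1244, 770, 592, 378, 118 bp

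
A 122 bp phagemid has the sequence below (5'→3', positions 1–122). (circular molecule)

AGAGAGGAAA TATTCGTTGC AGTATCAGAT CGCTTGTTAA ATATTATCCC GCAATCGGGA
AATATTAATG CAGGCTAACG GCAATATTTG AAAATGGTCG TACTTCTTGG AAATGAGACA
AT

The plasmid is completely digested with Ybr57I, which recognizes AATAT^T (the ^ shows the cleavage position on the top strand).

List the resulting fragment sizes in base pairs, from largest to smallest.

Ybr57I sites (AATATT) start at positions 9, 40, 61, 83.
Ybr57I cuts after base 5 of each site (before the last base), so after positions 13, 44, 65, 87.
Circular molecule, 4 cuts → 4 fragments:
  14–44 → 31 bp
  45–65 → 21 bp
  66–87 → 22 bp
  88–122 then 1–13 → 35 + 13 = 48 bp
Sorted largest to smallest: 48, 31, 22, 21 bp.

48, 31, 22, 21 bp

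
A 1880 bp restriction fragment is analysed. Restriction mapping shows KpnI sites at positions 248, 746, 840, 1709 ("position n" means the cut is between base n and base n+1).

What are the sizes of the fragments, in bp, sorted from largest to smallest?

Linear molecule, 4 cuts → 5 fragments:
  248 − 0 = 248 bp
  746 − 248 = 498 bp
  840 − 746 = 94 bp
  1709 − 840 = 869 bp
  1880 − 1709 = 171 bp
Sorted largest to smallest: 869, 498, 248, 171, 94 bp.

869, 498, 248, 171, 94 bp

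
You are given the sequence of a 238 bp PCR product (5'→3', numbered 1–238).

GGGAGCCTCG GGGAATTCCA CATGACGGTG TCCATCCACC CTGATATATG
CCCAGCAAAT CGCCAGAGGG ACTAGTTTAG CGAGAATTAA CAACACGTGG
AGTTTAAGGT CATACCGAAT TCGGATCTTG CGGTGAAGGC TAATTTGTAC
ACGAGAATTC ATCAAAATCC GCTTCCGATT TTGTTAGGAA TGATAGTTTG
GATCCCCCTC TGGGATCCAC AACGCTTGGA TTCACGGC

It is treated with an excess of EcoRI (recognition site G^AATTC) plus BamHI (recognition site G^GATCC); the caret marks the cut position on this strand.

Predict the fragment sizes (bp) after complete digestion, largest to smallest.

EcoRI sites (GAATTC) start at positions 13, 117, 155.
EcoRI cuts after the first base of each site, so after positions 13, 117, 155.
BamHI sites (GGATCC) start at positions 200, 213.
BamHI cuts after the first base of each site, so after positions 200, 213.
Combined cut positions: 13, 117, 155, 200, 213.
Linear molecule, 5 cuts → 6 fragments:
  1–13 → 13 bp
  14–117 → 104 bp
  118–155 → 38 bp
  156–200 → 45 bp
  201–213 → 13 bp
  214–238 → 25 bp
Sorted largest to smallest: 104, 45, 38, 25, 13, 13 bp.

104, 45, 38, 25, 13, 13 bp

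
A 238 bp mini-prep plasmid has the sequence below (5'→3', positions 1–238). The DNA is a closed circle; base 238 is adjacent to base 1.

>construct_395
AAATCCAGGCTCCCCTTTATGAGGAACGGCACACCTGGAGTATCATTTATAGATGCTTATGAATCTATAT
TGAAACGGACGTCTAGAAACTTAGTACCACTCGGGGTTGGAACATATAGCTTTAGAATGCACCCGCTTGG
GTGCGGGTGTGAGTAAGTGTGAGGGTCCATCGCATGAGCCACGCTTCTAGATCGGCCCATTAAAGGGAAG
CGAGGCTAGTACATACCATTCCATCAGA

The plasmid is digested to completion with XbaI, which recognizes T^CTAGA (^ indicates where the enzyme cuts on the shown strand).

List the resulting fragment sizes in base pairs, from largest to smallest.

134, 104 bp

XbaI sites (TCTAGA) start at positions 82, 186.
XbaI cuts after the first base of each site, so after positions 82, 186.
Circular molecule, 2 cuts → 2 fragments:
  83–186 → 104 bp
  187–238 then 1–82 → 52 + 82 = 134 bp
Sorted largest to smallest: 134, 104 bp.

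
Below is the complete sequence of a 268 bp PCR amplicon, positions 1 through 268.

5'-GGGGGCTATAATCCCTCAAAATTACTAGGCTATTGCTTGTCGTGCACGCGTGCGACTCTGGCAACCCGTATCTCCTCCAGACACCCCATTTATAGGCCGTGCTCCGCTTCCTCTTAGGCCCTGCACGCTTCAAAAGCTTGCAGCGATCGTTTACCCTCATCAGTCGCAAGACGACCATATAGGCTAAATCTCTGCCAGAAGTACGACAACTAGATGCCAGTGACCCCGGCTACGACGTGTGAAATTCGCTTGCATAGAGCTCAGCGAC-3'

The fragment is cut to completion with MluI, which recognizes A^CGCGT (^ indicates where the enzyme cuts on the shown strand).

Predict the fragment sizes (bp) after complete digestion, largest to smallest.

222, 46 bp

The MluI site (ACGCGT) starts at position 46.
MluI cuts after the first base of each site, so after position 46.
Linear molecule, 1 cut → 2 fragments:
  1–46 → 46 bp
  47–268 → 222 bp
Sorted largest to smallest: 222, 46 bp.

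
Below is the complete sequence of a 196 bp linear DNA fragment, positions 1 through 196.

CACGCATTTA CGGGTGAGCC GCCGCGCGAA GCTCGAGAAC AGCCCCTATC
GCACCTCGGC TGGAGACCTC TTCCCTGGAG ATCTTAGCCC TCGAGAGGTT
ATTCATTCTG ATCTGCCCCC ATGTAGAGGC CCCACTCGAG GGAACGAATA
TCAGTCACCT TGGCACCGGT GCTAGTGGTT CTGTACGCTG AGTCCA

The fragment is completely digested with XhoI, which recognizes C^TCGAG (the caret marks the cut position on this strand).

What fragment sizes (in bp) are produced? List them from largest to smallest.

XhoI sites (CTCGAG) start at positions 32, 90, 135.
XhoI cuts after the first base of each site, so after positions 32, 90, 135.
Linear molecule, 3 cuts → 4 fragments:
  1–32 → 32 bp
  33–90 → 58 bp
  91–135 → 45 bp
  136–196 → 61 bp
Sorted largest to smallest: 61, 58, 45, 32 bp.

61, 58, 45, 32 bp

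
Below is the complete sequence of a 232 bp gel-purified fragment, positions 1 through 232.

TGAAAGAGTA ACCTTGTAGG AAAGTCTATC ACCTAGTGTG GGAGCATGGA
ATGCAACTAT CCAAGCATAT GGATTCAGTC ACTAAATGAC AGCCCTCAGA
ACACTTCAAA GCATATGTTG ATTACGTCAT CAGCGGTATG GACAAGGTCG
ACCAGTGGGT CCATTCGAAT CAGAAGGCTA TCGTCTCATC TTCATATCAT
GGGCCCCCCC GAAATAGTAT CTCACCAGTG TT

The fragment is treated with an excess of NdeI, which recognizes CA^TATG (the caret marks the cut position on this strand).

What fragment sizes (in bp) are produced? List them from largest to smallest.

NdeI sites (CATATG) start at positions 66, 112.
NdeI cuts after base 2 of each site, so after positions 67, 113.
Linear molecule, 2 cuts → 3 fragments:
  1–67 → 67 bp
  68–113 → 46 bp
  114–232 → 119 bp
Sorted largest to smallest: 119, 67, 46 bp.

119, 67, 46 bp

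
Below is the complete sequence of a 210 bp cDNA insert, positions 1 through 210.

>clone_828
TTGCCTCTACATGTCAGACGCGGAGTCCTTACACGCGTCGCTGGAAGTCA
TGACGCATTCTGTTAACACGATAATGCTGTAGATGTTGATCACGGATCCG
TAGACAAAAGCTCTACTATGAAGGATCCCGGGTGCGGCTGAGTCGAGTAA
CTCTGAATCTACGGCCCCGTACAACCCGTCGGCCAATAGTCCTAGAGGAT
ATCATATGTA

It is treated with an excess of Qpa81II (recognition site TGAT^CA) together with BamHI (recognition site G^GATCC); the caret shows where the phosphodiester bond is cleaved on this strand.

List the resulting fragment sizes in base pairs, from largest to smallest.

The Qpa81II site (TGATCA) starts at position 87.
Qpa81II cuts after base 4 of each site, so after position 90.
BamHI sites (GGATCC) start at positions 94, 123.
BamHI cuts after the first base of each site, so after positions 94, 123.
Combined cut positions: 90, 94, 123.
Linear molecule, 3 cuts → 4 fragments:
  1–90 → 90 bp
  91–94 → 4 bp
  95–123 → 29 bp
  124–210 → 87 bp
Sorted largest to smallest: 90, 87, 29, 4 bp.

90, 87, 29, 4 bp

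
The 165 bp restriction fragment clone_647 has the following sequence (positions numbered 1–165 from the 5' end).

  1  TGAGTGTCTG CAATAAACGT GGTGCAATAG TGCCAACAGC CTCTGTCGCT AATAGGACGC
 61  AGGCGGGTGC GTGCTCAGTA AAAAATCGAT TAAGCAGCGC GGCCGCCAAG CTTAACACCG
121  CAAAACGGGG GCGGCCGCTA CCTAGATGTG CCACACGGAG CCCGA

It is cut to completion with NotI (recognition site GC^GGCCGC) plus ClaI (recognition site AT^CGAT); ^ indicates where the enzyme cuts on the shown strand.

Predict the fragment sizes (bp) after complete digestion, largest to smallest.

86, 33, 32, 14 bp

NotI sites (GCGGCCGC) start at positions 99, 131.
NotI cuts after base 2 of each site, so after positions 100, 132.
The ClaI site (ATCGAT) starts at position 85.
ClaI cuts after base 2 of each site, so after position 86.
Combined cut positions: 86, 100, 132.
Linear molecule, 3 cuts → 4 fragments:
  1–86 → 86 bp
  87–100 → 14 bp
  101–132 → 32 bp
  133–165 → 33 bp
Sorted largest to smallest: 86, 33, 32, 14 bp.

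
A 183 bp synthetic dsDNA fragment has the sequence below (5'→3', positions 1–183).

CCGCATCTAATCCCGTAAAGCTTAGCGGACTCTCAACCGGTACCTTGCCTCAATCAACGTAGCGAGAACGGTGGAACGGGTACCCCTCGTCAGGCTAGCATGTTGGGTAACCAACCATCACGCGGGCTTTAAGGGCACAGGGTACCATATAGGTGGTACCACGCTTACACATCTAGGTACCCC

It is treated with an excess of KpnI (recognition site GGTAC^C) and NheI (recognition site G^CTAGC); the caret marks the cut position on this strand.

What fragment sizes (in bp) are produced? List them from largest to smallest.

51, 43, 40, 21, 14, 11, 3 bp

KpnI sites (GGTACC) start at positions 39, 79, 141, 155, 176.
KpnI cuts after base 5 of each site (before the last base), so after positions 43, 83, 145, 159, 180.
The NheI site (GCTAGC) starts at position 94.
NheI cuts after the first base of each site, so after position 94.
Combined cut positions: 43, 83, 94, 145, 159, 180.
Linear molecule, 6 cuts → 7 fragments:
  1–43 → 43 bp
  44–83 → 40 bp
  84–94 → 11 bp
  95–145 → 51 bp
  146–159 → 14 bp
  160–180 → 21 bp
  181–183 → 3 bp
Sorted largest to smallest: 51, 43, 40, 21, 14, 11, 3 bp.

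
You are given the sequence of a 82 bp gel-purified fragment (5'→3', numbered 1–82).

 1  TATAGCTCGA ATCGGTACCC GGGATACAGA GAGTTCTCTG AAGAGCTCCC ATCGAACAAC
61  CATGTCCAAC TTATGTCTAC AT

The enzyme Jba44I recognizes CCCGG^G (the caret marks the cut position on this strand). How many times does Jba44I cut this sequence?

CCCGGG occurs starting at position 18.
Jba44I cuts at 1 site.

1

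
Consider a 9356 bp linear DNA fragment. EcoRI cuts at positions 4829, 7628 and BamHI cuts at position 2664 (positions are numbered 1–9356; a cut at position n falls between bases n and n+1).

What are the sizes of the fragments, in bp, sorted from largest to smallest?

Combined cut positions (sorted): 2664, 4829, 7628.
Linear molecule, 3 cuts → 4 fragments:
  2664 − 0 = 2664 bp
  4829 − 2664 = 2165 bp
  7628 − 4829 = 2799 bp
  9356 − 7628 = 1728 bp
Sorted largest to smallest: 2799, 2664, 2165, 1728 bp.

2799, 2664, 2165, 1728 bp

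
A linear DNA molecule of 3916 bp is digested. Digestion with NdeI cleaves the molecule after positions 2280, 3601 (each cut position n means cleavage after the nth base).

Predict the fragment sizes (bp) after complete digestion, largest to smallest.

Linear molecule, 2 cuts → 3 fragments:
  2280 − 0 = 2280 bp
  3601 − 2280 = 1321 bp
  3916 − 3601 = 315 bp
Sorted largest to smallest: 2280, 1321, 315 bp.

2280, 1321, 315 bp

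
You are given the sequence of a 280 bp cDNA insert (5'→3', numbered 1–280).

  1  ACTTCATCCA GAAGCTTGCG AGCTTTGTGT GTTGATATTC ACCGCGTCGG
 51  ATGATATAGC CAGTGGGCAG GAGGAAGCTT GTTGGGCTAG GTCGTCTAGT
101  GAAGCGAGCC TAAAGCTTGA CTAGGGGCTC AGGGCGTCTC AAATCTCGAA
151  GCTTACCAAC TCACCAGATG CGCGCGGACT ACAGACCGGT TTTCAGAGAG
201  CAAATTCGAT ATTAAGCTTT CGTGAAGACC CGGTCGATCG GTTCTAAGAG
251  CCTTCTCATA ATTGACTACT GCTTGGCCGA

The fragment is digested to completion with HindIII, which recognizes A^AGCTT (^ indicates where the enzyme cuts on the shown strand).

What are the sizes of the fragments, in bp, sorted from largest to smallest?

HindIII sites (AAGCTT) start at positions 12, 75, 113, 149, 214.
HindIII cuts after the first base of each site, so after positions 12, 75, 113, 149, 214.
Linear molecule, 5 cuts → 6 fragments:
  1–12 → 12 bp
  13–75 → 63 bp
  76–113 → 38 bp
  114–149 → 36 bp
  150–214 → 65 bp
  215–280 → 66 bp
Sorted largest to smallest: 66, 65, 63, 38, 36, 12 bp.

66, 65, 63, 38, 36, 12 bp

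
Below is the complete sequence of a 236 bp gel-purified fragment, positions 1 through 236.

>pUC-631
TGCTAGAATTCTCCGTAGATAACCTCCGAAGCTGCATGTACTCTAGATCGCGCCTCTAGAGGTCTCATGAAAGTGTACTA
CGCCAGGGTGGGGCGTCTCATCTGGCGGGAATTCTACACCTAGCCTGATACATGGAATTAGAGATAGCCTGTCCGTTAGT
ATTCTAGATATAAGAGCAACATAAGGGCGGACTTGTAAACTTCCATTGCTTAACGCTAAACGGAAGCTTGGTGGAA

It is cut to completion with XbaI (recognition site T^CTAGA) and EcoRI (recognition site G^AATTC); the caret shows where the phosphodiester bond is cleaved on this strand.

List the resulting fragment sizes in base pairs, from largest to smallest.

XbaI sites (TCTAGA) start at positions 42, 55, 163.
XbaI cuts after the first base of each site, so after positions 42, 55, 163.
EcoRI sites (GAATTC) start at positions 6, 109.
EcoRI cuts after the first base of each site, so after positions 6, 109.
Combined cut positions: 6, 42, 55, 109, 163.
Linear molecule, 5 cuts → 6 fragments:
  1–6 → 6 bp
  7–42 → 36 bp
  43–55 → 13 bp
  56–109 → 54 bp
  110–163 → 54 bp
  164–236 → 73 bp
Sorted largest to smallest: 73, 54, 54, 36, 13, 6 bp.

73, 54, 54, 36, 13, 6 bp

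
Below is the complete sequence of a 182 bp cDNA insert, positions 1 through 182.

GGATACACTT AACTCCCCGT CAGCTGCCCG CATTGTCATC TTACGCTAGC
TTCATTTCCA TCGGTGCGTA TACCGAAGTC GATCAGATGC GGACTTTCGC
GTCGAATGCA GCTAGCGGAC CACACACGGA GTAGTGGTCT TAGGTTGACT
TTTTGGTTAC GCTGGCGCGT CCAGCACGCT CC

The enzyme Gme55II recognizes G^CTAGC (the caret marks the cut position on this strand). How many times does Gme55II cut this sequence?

2

GCTAGC occurs starting at positions 45, 111.
Gme55II cuts at 2 sites.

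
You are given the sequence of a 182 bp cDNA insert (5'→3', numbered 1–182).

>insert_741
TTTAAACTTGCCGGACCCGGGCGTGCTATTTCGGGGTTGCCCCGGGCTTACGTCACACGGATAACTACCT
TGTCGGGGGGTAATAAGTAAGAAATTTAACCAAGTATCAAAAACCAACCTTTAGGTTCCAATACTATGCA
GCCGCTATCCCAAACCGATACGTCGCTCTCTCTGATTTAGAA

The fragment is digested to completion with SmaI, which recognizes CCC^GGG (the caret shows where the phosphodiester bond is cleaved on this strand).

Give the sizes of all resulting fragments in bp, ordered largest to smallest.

139, 25, 18 bp

SmaI sites (CCCGGG) start at positions 16, 41.
SmaI cuts after base 3 of each site, so after positions 18, 43.
Linear molecule, 2 cuts → 3 fragments:
  1–18 → 18 bp
  19–43 → 25 bp
  44–182 → 139 bp
Sorted largest to smallest: 139, 25, 18 bp.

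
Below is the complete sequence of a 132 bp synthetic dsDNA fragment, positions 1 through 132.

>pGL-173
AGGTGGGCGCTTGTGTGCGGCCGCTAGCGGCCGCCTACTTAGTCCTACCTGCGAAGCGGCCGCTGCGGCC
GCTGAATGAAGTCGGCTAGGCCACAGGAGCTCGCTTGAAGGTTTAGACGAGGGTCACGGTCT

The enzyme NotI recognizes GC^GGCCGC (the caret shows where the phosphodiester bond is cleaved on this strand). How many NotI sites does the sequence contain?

4

GCGGCCGC occurs starting at positions 17, 27, 56, 65.
NotI cuts at 4 sites.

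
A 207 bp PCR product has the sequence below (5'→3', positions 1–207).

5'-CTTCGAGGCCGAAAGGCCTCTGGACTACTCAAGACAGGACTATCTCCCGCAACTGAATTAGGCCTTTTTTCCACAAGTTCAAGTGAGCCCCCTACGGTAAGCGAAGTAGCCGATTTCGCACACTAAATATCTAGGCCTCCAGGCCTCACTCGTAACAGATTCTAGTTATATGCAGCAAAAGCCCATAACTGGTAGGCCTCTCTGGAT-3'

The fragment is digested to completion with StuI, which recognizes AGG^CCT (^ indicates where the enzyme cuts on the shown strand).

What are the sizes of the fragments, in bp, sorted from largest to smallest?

StuI sites (AGGCCT) start at positions 14, 60, 133, 141, 194.
StuI cuts after base 3 of each site, so after positions 16, 62, 135, 143, 196.
Linear molecule, 5 cuts → 6 fragments:
  1–16 → 16 bp
  17–62 → 46 bp
  63–135 → 73 bp
  136–143 → 8 bp
  144–196 → 53 bp
  197–207 → 11 bp
Sorted largest to smallest: 73, 53, 46, 16, 11, 8 bp.

73, 53, 46, 16, 11, 8 bp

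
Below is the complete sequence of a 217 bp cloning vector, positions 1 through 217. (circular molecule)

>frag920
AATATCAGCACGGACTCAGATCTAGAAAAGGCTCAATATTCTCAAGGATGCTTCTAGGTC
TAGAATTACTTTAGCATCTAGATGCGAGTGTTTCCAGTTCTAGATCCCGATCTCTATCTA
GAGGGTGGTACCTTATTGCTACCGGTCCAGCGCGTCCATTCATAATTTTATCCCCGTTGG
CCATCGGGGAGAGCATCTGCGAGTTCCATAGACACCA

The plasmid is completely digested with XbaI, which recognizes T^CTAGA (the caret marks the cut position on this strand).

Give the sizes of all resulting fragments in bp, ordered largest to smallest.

121, 38, 22, 18, 18 bp

XbaI sites (TCTAGA) start at positions 21, 59, 77, 99, 117.
XbaI cuts after the first base of each site, so after positions 21, 59, 77, 99, 117.
Circular molecule, 5 cuts → 5 fragments:
  22–59 → 38 bp
  60–77 → 18 bp
  78–99 → 22 bp
  100–117 → 18 bp
  118–217 then 1–21 → 100 + 21 = 121 bp
Sorted largest to smallest: 121, 38, 22, 18, 18 bp.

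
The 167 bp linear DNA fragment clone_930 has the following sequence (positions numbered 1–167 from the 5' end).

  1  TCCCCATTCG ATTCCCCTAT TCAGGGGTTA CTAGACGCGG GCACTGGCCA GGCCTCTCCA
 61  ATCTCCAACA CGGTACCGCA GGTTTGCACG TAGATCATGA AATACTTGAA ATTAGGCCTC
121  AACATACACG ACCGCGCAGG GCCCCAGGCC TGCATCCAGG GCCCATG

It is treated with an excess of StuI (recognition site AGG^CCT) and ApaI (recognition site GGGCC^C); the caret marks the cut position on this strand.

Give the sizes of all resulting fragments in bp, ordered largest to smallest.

64, 52, 27, 15, 5, 4 bp

StuI sites (AGGCCT) start at positions 50, 114, 146.
StuI cuts after base 3 of each site, so after positions 52, 116, 148.
ApaI sites (GGGCCC) start at positions 139, 159.
ApaI cuts after base 5 of each site (before the last base), so after positions 143, 163.
Combined cut positions: 52, 116, 143, 148, 163.
Linear molecule, 5 cuts → 6 fragments:
  1–52 → 52 bp
  53–116 → 64 bp
  117–143 → 27 bp
  144–148 → 5 bp
  149–163 → 15 bp
  164–167 → 4 bp
Sorted largest to smallest: 64, 52, 27, 15, 5, 4 bp.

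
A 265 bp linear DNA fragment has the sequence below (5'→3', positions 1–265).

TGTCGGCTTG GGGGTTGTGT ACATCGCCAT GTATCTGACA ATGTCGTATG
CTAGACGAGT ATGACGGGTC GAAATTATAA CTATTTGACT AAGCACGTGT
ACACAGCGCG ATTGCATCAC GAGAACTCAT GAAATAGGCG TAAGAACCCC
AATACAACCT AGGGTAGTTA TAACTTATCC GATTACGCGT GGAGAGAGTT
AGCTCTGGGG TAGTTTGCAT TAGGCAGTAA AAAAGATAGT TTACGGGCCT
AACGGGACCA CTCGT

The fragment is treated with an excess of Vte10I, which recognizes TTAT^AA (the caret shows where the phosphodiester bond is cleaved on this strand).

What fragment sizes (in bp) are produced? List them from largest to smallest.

Vte10I sites (TTATAA) start at positions 75, 168.
Vte10I cuts after base 4 of each site, so after positions 78, 171.
Linear molecule, 2 cuts → 3 fragments:
  1–78 → 78 bp
  79–171 → 93 bp
  172–265 → 94 bp
Sorted largest to smallest: 94, 93, 78 bp.

94, 93, 78 bp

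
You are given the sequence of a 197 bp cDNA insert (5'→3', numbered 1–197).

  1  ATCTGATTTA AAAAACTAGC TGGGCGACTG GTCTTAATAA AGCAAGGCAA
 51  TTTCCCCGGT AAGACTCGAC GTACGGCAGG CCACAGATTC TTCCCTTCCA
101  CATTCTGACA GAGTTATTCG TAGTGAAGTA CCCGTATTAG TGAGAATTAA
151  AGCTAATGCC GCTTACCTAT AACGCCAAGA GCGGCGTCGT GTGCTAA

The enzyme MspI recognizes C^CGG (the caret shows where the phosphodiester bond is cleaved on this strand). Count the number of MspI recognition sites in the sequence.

1

CCGG occurs starting at position 56.
MspI cuts at 1 site.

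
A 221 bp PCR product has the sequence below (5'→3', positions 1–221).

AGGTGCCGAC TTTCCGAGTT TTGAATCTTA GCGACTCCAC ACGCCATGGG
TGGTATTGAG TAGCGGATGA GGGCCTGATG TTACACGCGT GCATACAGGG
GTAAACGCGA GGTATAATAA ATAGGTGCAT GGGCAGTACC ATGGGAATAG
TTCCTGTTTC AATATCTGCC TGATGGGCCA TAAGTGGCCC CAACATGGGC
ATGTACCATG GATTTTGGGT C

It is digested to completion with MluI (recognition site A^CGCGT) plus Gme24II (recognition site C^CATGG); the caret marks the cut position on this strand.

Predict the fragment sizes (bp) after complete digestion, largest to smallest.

The MluI site (ACGCGT) starts at position 85.
MluI cuts after the first base of each site, so after position 85.
Gme24II sites (CCATGG) start at positions 44, 139, 206.
Gme24II cuts after the first base of each site, so after positions 44, 139, 206.
Combined cut positions: 44, 85, 139, 206.
Linear molecule, 4 cuts → 5 fragments:
  1–44 → 44 bp
  45–85 → 41 bp
  86–139 → 54 bp
  140–206 → 67 bp
  207–221 → 15 bp
Sorted largest to smallest: 67, 54, 44, 41, 15 bp.

67, 54, 44, 41, 15 bp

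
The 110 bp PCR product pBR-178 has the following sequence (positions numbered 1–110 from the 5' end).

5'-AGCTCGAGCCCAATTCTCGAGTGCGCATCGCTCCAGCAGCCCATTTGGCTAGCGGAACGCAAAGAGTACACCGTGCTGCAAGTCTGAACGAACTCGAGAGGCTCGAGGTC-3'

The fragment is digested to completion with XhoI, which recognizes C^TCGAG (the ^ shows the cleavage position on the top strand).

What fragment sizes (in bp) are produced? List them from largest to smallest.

77, 13, 9, 8, 3 bp

XhoI sites (CTCGAG) start at positions 3, 16, 93, 102.
XhoI cuts after the first base of each site, so after positions 3, 16, 93, 102.
Linear molecule, 4 cuts → 5 fragments:
  1–3 → 3 bp
  4–16 → 13 bp
  17–93 → 77 bp
  94–102 → 9 bp
  103–110 → 8 bp
Sorted largest to smallest: 77, 13, 9, 8, 3 bp.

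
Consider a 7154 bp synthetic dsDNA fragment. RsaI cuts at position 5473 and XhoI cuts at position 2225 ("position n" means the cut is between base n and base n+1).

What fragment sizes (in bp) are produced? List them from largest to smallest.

Combined cut positions (sorted): 2225, 5473.
Linear molecule, 2 cuts → 3 fragments:
  2225 − 0 = 2225 bp
  5473 − 2225 = 3248 bp
  7154 − 5473 = 1681 bp
Sorted largest to smallest: 3248, 2225, 1681 bp.

3248, 2225, 1681 bp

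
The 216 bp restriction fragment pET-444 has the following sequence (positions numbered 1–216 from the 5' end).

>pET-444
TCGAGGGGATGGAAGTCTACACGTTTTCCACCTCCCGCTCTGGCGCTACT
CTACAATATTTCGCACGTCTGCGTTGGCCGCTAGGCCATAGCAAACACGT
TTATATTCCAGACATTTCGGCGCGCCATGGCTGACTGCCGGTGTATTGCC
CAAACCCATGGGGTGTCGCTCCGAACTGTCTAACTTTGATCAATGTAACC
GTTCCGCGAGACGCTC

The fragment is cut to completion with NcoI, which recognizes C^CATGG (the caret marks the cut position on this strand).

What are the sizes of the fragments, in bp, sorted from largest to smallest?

NcoI sites (CCATGG) start at positions 125, 156.
NcoI cuts after the first base of each site, so after positions 125, 156.
Linear molecule, 2 cuts → 3 fragments:
  1–125 → 125 bp
  126–156 → 31 bp
  157–216 → 60 bp
Sorted largest to smallest: 125, 60, 31 bp.

125, 60, 31 bp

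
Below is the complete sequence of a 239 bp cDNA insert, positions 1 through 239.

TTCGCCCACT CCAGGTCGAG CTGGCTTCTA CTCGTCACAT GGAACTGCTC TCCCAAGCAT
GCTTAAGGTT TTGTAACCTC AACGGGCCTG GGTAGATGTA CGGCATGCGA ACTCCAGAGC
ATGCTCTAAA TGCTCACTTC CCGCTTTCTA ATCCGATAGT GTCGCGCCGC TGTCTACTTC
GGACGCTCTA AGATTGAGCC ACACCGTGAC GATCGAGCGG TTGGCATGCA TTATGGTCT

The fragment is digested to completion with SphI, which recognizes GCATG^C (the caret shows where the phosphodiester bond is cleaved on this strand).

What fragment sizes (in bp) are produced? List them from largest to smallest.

SphI sites (GCATGC) start at positions 57, 103, 119, 224.
SphI cuts after base 5 of each site (before the last base), so after positions 61, 107, 123, 228.
Linear molecule, 4 cuts → 5 fragments:
  1–61 → 61 bp
  62–107 → 46 bp
  108–123 → 16 bp
  124–228 → 105 bp
  229–239 → 11 bp
Sorted largest to smallest: 105, 61, 46, 16, 11 bp.

105, 61, 46, 16, 11 bp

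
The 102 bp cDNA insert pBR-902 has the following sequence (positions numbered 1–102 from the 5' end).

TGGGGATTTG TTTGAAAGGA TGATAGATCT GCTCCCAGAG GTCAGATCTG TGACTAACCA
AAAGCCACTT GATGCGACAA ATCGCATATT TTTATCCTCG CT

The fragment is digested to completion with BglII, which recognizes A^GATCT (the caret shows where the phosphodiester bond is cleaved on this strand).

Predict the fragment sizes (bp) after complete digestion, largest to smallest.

BglII sites (AGATCT) start at positions 25, 44.
BglII cuts after the first base of each site, so after positions 25, 44.
Linear molecule, 2 cuts → 3 fragments:
  1–25 → 25 bp
  26–44 → 19 bp
  45–102 → 58 bp
Sorted largest to smallest: 58, 25, 19 bp.

58, 25, 19 bp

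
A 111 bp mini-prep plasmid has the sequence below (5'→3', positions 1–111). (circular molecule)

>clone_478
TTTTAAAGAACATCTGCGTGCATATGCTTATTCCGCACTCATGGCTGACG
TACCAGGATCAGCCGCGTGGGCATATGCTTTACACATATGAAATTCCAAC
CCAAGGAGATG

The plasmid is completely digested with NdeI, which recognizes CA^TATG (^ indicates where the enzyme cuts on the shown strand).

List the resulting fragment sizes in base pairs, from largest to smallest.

NdeI sites (CATATG) start at positions 21, 72, 85.
NdeI cuts after base 2 of each site, so after positions 22, 73, 86.
Circular molecule, 3 cuts → 3 fragments:
  23–73 → 51 bp
  74–86 → 13 bp
  87–111 then 1–22 → 25 + 22 = 47 bp
Sorted largest to smallest: 51, 47, 13 bp.

51, 47, 13 bp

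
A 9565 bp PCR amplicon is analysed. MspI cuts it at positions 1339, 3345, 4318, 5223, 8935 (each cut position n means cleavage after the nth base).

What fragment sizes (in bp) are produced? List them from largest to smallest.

Linear molecule, 5 cuts → 6 fragments:
  1339 − 0 = 1339 bp
  3345 − 1339 = 2006 bp
  4318 − 3345 = 973 bp
  5223 − 4318 = 905 bp
  8935 − 5223 = 3712 bp
  9565 − 8935 = 630 bp
Sorted largest to smallest: 3712, 2006, 1339, 973, 905, 630 bp.

3712, 2006, 1339, 973, 905, 630 bp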